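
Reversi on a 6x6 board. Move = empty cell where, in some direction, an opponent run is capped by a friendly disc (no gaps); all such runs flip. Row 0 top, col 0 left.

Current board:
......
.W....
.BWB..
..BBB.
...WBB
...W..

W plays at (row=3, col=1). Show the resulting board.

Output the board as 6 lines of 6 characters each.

Place W at (3,1); scan 8 dirs for brackets.
Dir NW: first cell '.' (not opp) -> no flip
Dir N: opp run (2,1) capped by W -> flip
Dir NE: first cell 'W' (not opp) -> no flip
Dir W: first cell '.' (not opp) -> no flip
Dir E: opp run (3,2) (3,3) (3,4), next='.' -> no flip
Dir SW: first cell '.' (not opp) -> no flip
Dir S: first cell '.' (not opp) -> no flip
Dir SE: first cell '.' (not opp) -> no flip
All flips: (2,1)

Answer: ......
.W....
.WWB..
.WBBB.
...WBB
...W..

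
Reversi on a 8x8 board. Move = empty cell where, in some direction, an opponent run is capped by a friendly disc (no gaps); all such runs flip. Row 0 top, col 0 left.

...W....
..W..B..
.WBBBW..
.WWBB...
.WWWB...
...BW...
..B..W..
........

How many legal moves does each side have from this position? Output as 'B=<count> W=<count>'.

-- B to move --
(0,1): flips 1 -> legal
(0,2): flips 1 -> legal
(0,4): no bracket -> illegal
(1,0): no bracket -> illegal
(1,1): no bracket -> illegal
(1,3): no bracket -> illegal
(1,4): no bracket -> illegal
(1,6): flips 1 -> legal
(2,0): flips 3 -> legal
(2,6): flips 1 -> legal
(3,0): flips 2 -> legal
(3,5): flips 1 -> legal
(3,6): no bracket -> illegal
(4,0): flips 4 -> legal
(4,5): no bracket -> illegal
(5,0): flips 2 -> legal
(5,1): flips 1 -> legal
(5,2): flips 3 -> legal
(5,5): flips 1 -> legal
(5,6): no bracket -> illegal
(6,3): no bracket -> illegal
(6,4): flips 1 -> legal
(6,6): no bracket -> illegal
(7,4): no bracket -> illegal
(7,5): no bracket -> illegal
(7,6): no bracket -> illegal
B mobility = 13
-- W to move --
(0,4): no bracket -> illegal
(0,5): flips 1 -> legal
(0,6): flips 3 -> legal
(1,1): no bracket -> illegal
(1,3): flips 3 -> legal
(1,4): flips 4 -> legal
(1,6): no bracket -> illegal
(2,6): no bracket -> illegal
(3,5): flips 2 -> legal
(4,5): flips 3 -> legal
(5,1): no bracket -> illegal
(5,2): flips 1 -> legal
(5,5): no bracket -> illegal
(6,1): no bracket -> illegal
(6,3): flips 1 -> legal
(6,4): flips 1 -> legal
(7,1): no bracket -> illegal
(7,2): no bracket -> illegal
(7,3): no bracket -> illegal
W mobility = 9

Answer: B=13 W=9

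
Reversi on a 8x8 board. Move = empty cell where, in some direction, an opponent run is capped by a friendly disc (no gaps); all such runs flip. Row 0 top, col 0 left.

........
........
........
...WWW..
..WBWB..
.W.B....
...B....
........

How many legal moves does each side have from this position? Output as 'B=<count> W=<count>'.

Answer: B=5 W=7

Derivation:
-- B to move --
(2,2): no bracket -> illegal
(2,3): flips 2 -> legal
(2,4): no bracket -> illegal
(2,5): flips 2 -> legal
(2,6): flips 2 -> legal
(3,1): flips 1 -> legal
(3,2): no bracket -> illegal
(3,6): no bracket -> illegal
(4,0): no bracket -> illegal
(4,1): flips 1 -> legal
(4,6): no bracket -> illegal
(5,0): no bracket -> illegal
(5,2): no bracket -> illegal
(5,4): no bracket -> illegal
(5,5): no bracket -> illegal
(6,0): no bracket -> illegal
(6,1): no bracket -> illegal
(6,2): no bracket -> illegal
B mobility = 5
-- W to move --
(3,2): no bracket -> illegal
(3,6): no bracket -> illegal
(4,6): flips 1 -> legal
(5,2): flips 1 -> legal
(5,4): no bracket -> illegal
(5,5): flips 1 -> legal
(5,6): flips 1 -> legal
(6,2): flips 1 -> legal
(6,4): flips 1 -> legal
(7,2): no bracket -> illegal
(7,3): flips 3 -> legal
(7,4): no bracket -> illegal
W mobility = 7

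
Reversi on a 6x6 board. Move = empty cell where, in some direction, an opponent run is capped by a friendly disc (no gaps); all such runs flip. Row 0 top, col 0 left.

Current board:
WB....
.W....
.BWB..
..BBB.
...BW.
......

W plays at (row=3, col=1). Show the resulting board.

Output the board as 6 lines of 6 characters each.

Answer: WB....
.W....
.WWB..
.WBBB.
...BW.
......

Derivation:
Place W at (3,1); scan 8 dirs for brackets.
Dir NW: first cell '.' (not opp) -> no flip
Dir N: opp run (2,1) capped by W -> flip
Dir NE: first cell 'W' (not opp) -> no flip
Dir W: first cell '.' (not opp) -> no flip
Dir E: opp run (3,2) (3,3) (3,4), next='.' -> no flip
Dir SW: first cell '.' (not opp) -> no flip
Dir S: first cell '.' (not opp) -> no flip
Dir SE: first cell '.' (not opp) -> no flip
All flips: (2,1)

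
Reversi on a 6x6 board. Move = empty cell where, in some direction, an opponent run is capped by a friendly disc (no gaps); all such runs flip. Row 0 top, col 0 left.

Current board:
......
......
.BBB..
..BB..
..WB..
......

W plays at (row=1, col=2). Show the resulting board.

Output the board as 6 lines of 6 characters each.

Place W at (1,2); scan 8 dirs for brackets.
Dir NW: first cell '.' (not opp) -> no flip
Dir N: first cell '.' (not opp) -> no flip
Dir NE: first cell '.' (not opp) -> no flip
Dir W: first cell '.' (not opp) -> no flip
Dir E: first cell '.' (not opp) -> no flip
Dir SW: opp run (2,1), next='.' -> no flip
Dir S: opp run (2,2) (3,2) capped by W -> flip
Dir SE: opp run (2,3), next='.' -> no flip
All flips: (2,2) (3,2)

Answer: ......
..W...
.BWB..
..WB..
..WB..
......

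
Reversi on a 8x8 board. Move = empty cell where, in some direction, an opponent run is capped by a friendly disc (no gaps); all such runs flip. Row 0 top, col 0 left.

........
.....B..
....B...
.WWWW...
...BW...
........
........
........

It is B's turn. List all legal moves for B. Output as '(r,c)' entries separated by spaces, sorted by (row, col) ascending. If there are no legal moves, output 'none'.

(2,0): no bracket -> illegal
(2,1): flips 1 -> legal
(2,2): no bracket -> illegal
(2,3): flips 1 -> legal
(2,5): flips 1 -> legal
(3,0): no bracket -> illegal
(3,5): no bracket -> illegal
(4,0): no bracket -> illegal
(4,1): no bracket -> illegal
(4,2): flips 1 -> legal
(4,5): flips 1 -> legal
(5,3): no bracket -> illegal
(5,4): flips 2 -> legal
(5,5): no bracket -> illegal

Answer: (2,1) (2,3) (2,5) (4,2) (4,5) (5,4)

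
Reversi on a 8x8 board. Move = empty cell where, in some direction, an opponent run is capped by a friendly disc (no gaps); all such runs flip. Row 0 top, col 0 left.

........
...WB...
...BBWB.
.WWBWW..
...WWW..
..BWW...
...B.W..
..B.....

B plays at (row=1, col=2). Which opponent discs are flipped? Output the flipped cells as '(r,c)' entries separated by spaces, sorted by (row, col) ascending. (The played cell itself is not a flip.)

Answer: (1,3)

Derivation:
Dir NW: first cell '.' (not opp) -> no flip
Dir N: first cell '.' (not opp) -> no flip
Dir NE: first cell '.' (not opp) -> no flip
Dir W: first cell '.' (not opp) -> no flip
Dir E: opp run (1,3) capped by B -> flip
Dir SW: first cell '.' (not opp) -> no flip
Dir S: first cell '.' (not opp) -> no flip
Dir SE: first cell 'B' (not opp) -> no flip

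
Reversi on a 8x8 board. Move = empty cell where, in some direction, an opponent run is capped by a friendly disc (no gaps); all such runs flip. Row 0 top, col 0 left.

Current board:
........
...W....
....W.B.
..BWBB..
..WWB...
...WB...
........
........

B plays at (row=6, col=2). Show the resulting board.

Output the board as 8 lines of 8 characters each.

Place B at (6,2); scan 8 dirs for brackets.
Dir NW: first cell '.' (not opp) -> no flip
Dir N: first cell '.' (not opp) -> no flip
Dir NE: opp run (5,3) capped by B -> flip
Dir W: first cell '.' (not opp) -> no flip
Dir E: first cell '.' (not opp) -> no flip
Dir SW: first cell '.' (not opp) -> no flip
Dir S: first cell '.' (not opp) -> no flip
Dir SE: first cell '.' (not opp) -> no flip
All flips: (5,3)

Answer: ........
...W....
....W.B.
..BWBB..
..WWB...
...BB...
..B.....
........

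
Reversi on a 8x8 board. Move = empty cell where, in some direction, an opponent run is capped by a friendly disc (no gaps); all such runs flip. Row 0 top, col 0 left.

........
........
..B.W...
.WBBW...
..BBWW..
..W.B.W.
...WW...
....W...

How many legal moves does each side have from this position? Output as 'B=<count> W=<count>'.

Answer: B=13 W=6

Derivation:
-- B to move --
(1,3): no bracket -> illegal
(1,4): flips 3 -> legal
(1,5): flips 1 -> legal
(2,0): flips 1 -> legal
(2,1): no bracket -> illegal
(2,3): no bracket -> illegal
(2,5): flips 1 -> legal
(3,0): flips 1 -> legal
(3,5): flips 1 -> legal
(3,6): flips 1 -> legal
(4,0): flips 1 -> legal
(4,1): no bracket -> illegal
(4,6): flips 2 -> legal
(4,7): no bracket -> illegal
(5,1): no bracket -> illegal
(5,3): no bracket -> illegal
(5,5): flips 1 -> legal
(5,7): no bracket -> illegal
(6,1): flips 1 -> legal
(6,2): flips 1 -> legal
(6,5): no bracket -> illegal
(6,6): no bracket -> illegal
(6,7): no bracket -> illegal
(7,2): flips 1 -> legal
(7,3): no bracket -> illegal
(7,5): no bracket -> illegal
B mobility = 13
-- W to move --
(1,1): flips 2 -> legal
(1,2): flips 3 -> legal
(1,3): flips 1 -> legal
(2,1): no bracket -> illegal
(2,3): no bracket -> illegal
(4,1): flips 2 -> legal
(5,1): flips 2 -> legal
(5,3): flips 1 -> legal
(5,5): no bracket -> illegal
(6,5): no bracket -> illegal
W mobility = 6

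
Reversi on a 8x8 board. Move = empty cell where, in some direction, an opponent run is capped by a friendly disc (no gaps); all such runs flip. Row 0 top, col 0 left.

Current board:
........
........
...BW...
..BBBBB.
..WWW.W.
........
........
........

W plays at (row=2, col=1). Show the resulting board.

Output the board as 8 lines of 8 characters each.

Place W at (2,1); scan 8 dirs for brackets.
Dir NW: first cell '.' (not opp) -> no flip
Dir N: first cell '.' (not opp) -> no flip
Dir NE: first cell '.' (not opp) -> no flip
Dir W: first cell '.' (not opp) -> no flip
Dir E: first cell '.' (not opp) -> no flip
Dir SW: first cell '.' (not opp) -> no flip
Dir S: first cell '.' (not opp) -> no flip
Dir SE: opp run (3,2) capped by W -> flip
All flips: (3,2)

Answer: ........
........
.W.BW...
..WBBBB.
..WWW.W.
........
........
........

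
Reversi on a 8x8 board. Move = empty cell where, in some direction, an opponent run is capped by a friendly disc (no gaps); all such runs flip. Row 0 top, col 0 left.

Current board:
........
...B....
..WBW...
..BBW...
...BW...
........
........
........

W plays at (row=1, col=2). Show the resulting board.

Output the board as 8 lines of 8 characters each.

Place W at (1,2); scan 8 dirs for brackets.
Dir NW: first cell '.' (not opp) -> no flip
Dir N: first cell '.' (not opp) -> no flip
Dir NE: first cell '.' (not opp) -> no flip
Dir W: first cell '.' (not opp) -> no flip
Dir E: opp run (1,3), next='.' -> no flip
Dir SW: first cell '.' (not opp) -> no flip
Dir S: first cell 'W' (not opp) -> no flip
Dir SE: opp run (2,3) capped by W -> flip
All flips: (2,3)

Answer: ........
..WB....
..WWW...
..BBW...
...BW...
........
........
........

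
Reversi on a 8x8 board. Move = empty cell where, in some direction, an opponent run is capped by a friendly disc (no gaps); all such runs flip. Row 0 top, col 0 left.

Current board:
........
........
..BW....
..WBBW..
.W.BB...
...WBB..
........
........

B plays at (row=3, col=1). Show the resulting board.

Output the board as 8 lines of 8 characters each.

Answer: ........
........
..BW....
.BBBBW..
.W.BB...
...WBB..
........
........

Derivation:
Place B at (3,1); scan 8 dirs for brackets.
Dir NW: first cell '.' (not opp) -> no flip
Dir N: first cell '.' (not opp) -> no flip
Dir NE: first cell 'B' (not opp) -> no flip
Dir W: first cell '.' (not opp) -> no flip
Dir E: opp run (3,2) capped by B -> flip
Dir SW: first cell '.' (not opp) -> no flip
Dir S: opp run (4,1), next='.' -> no flip
Dir SE: first cell '.' (not opp) -> no flip
All flips: (3,2)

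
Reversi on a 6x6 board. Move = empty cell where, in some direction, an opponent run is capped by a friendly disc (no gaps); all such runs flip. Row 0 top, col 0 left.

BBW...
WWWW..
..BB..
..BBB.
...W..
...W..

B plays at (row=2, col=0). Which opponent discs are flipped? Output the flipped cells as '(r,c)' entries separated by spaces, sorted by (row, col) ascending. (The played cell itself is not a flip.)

Answer: (1,0)

Derivation:
Dir NW: edge -> no flip
Dir N: opp run (1,0) capped by B -> flip
Dir NE: opp run (1,1) (0,2), next=edge -> no flip
Dir W: edge -> no flip
Dir E: first cell '.' (not opp) -> no flip
Dir SW: edge -> no flip
Dir S: first cell '.' (not opp) -> no flip
Dir SE: first cell '.' (not opp) -> no flip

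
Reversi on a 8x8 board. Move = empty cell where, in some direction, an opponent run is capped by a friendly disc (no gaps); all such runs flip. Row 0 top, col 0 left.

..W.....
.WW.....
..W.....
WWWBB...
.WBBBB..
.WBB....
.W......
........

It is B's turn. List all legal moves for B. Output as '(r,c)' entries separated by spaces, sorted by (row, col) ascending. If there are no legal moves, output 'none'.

(0,0): flips 2 -> legal
(0,1): no bracket -> illegal
(0,3): no bracket -> illegal
(1,0): no bracket -> illegal
(1,3): no bracket -> illegal
(2,0): flips 1 -> legal
(2,1): flips 1 -> legal
(2,3): no bracket -> illegal
(4,0): flips 1 -> legal
(5,0): flips 1 -> legal
(6,0): flips 1 -> legal
(6,2): no bracket -> illegal
(7,0): flips 1 -> legal
(7,1): no bracket -> illegal
(7,2): no bracket -> illegal

Answer: (0,0) (2,0) (2,1) (4,0) (5,0) (6,0) (7,0)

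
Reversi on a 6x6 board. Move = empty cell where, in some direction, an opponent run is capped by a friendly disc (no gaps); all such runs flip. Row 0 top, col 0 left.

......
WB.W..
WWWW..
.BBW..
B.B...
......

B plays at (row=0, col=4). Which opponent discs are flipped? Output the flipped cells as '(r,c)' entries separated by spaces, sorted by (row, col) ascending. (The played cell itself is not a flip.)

Dir NW: edge -> no flip
Dir N: edge -> no flip
Dir NE: edge -> no flip
Dir W: first cell '.' (not opp) -> no flip
Dir E: first cell '.' (not opp) -> no flip
Dir SW: opp run (1,3) (2,2) capped by B -> flip
Dir S: first cell '.' (not opp) -> no flip
Dir SE: first cell '.' (not opp) -> no flip

Answer: (1,3) (2,2)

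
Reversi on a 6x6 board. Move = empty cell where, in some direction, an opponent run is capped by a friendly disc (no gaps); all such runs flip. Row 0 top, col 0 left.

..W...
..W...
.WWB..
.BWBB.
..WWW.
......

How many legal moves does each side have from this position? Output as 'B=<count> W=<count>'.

Answer: B=10 W=10

Derivation:
-- B to move --
(0,1): flips 1 -> legal
(0,3): no bracket -> illegal
(1,0): no bracket -> illegal
(1,1): flips 2 -> legal
(1,3): flips 1 -> legal
(2,0): flips 2 -> legal
(3,0): no bracket -> illegal
(3,5): no bracket -> illegal
(4,1): flips 1 -> legal
(4,5): no bracket -> illegal
(5,1): flips 1 -> legal
(5,2): flips 1 -> legal
(5,3): flips 2 -> legal
(5,4): flips 1 -> legal
(5,5): flips 1 -> legal
B mobility = 10
-- W to move --
(1,3): flips 2 -> legal
(1,4): flips 1 -> legal
(2,0): flips 1 -> legal
(2,4): flips 3 -> legal
(2,5): flips 1 -> legal
(3,0): flips 1 -> legal
(3,5): flips 2 -> legal
(4,0): flips 1 -> legal
(4,1): flips 1 -> legal
(4,5): flips 2 -> legal
W mobility = 10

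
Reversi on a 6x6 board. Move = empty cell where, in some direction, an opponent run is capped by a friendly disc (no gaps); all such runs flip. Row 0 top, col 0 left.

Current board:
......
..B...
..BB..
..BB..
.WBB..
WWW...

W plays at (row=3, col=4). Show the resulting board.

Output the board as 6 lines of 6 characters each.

Answer: ......
..B...
..BB..
..BBW.
.WBW..
WWW...

Derivation:
Place W at (3,4); scan 8 dirs for brackets.
Dir NW: opp run (2,3) (1,2), next='.' -> no flip
Dir N: first cell '.' (not opp) -> no flip
Dir NE: first cell '.' (not opp) -> no flip
Dir W: opp run (3,3) (3,2), next='.' -> no flip
Dir E: first cell '.' (not opp) -> no flip
Dir SW: opp run (4,3) capped by W -> flip
Dir S: first cell '.' (not opp) -> no flip
Dir SE: first cell '.' (not opp) -> no flip
All flips: (4,3)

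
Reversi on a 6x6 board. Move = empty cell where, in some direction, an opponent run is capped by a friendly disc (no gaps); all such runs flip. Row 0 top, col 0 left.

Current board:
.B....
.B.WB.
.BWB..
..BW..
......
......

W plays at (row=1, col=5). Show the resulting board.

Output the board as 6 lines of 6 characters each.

Place W at (1,5); scan 8 dirs for brackets.
Dir NW: first cell '.' (not opp) -> no flip
Dir N: first cell '.' (not opp) -> no flip
Dir NE: edge -> no flip
Dir W: opp run (1,4) capped by W -> flip
Dir E: edge -> no flip
Dir SW: first cell '.' (not opp) -> no flip
Dir S: first cell '.' (not opp) -> no flip
Dir SE: edge -> no flip
All flips: (1,4)

Answer: .B....
.B.WWW
.BWB..
..BW..
......
......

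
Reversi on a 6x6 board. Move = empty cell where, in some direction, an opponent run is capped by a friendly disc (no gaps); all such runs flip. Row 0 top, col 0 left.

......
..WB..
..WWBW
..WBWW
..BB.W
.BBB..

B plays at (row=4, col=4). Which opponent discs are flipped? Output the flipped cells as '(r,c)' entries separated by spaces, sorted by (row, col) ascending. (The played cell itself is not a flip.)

Answer: (3,4)

Derivation:
Dir NW: first cell 'B' (not opp) -> no flip
Dir N: opp run (3,4) capped by B -> flip
Dir NE: opp run (3,5), next=edge -> no flip
Dir W: first cell 'B' (not opp) -> no flip
Dir E: opp run (4,5), next=edge -> no flip
Dir SW: first cell 'B' (not opp) -> no flip
Dir S: first cell '.' (not opp) -> no flip
Dir SE: first cell '.' (not opp) -> no flip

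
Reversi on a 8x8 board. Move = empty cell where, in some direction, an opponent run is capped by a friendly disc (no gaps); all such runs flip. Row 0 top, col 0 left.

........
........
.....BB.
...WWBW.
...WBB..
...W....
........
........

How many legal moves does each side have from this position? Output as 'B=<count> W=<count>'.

Answer: B=11 W=7

Derivation:
-- B to move --
(2,2): flips 1 -> legal
(2,3): flips 1 -> legal
(2,4): flips 1 -> legal
(2,7): flips 1 -> legal
(3,2): flips 2 -> legal
(3,7): flips 1 -> legal
(4,2): flips 1 -> legal
(4,6): flips 1 -> legal
(4,7): flips 1 -> legal
(5,2): flips 2 -> legal
(5,4): no bracket -> illegal
(6,2): flips 1 -> legal
(6,3): no bracket -> illegal
(6,4): no bracket -> illegal
B mobility = 11
-- W to move --
(1,4): flips 1 -> legal
(1,5): no bracket -> illegal
(1,6): flips 2 -> legal
(1,7): flips 3 -> legal
(2,4): no bracket -> illegal
(2,7): no bracket -> illegal
(3,7): no bracket -> illegal
(4,6): flips 2 -> legal
(5,4): flips 2 -> legal
(5,5): flips 1 -> legal
(5,6): flips 1 -> legal
W mobility = 7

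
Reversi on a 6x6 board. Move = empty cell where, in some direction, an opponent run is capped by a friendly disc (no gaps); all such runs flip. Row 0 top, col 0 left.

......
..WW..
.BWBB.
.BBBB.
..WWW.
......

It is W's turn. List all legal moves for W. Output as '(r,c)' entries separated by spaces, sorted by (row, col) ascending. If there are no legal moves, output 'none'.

(1,0): flips 2 -> legal
(1,1): no bracket -> illegal
(1,4): flips 2 -> legal
(1,5): flips 2 -> legal
(2,0): flips 2 -> legal
(2,5): flips 3 -> legal
(3,0): flips 1 -> legal
(3,5): flips 1 -> legal
(4,0): flips 1 -> legal
(4,1): no bracket -> illegal
(4,5): flips 2 -> legal

Answer: (1,0) (1,4) (1,5) (2,0) (2,5) (3,0) (3,5) (4,0) (4,5)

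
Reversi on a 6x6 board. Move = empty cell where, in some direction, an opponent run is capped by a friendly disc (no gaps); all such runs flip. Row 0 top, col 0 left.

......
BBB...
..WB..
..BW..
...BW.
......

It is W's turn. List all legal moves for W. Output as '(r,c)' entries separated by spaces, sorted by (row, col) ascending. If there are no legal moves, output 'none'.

Answer: (0,0) (0,2) (1,3) (2,4) (3,1) (4,2) (5,3)

Derivation:
(0,0): flips 1 -> legal
(0,1): no bracket -> illegal
(0,2): flips 1 -> legal
(0,3): no bracket -> illegal
(1,3): flips 1 -> legal
(1,4): no bracket -> illegal
(2,0): no bracket -> illegal
(2,1): no bracket -> illegal
(2,4): flips 1 -> legal
(3,1): flips 1 -> legal
(3,4): no bracket -> illegal
(4,1): no bracket -> illegal
(4,2): flips 2 -> legal
(5,2): no bracket -> illegal
(5,3): flips 1 -> legal
(5,4): no bracket -> illegal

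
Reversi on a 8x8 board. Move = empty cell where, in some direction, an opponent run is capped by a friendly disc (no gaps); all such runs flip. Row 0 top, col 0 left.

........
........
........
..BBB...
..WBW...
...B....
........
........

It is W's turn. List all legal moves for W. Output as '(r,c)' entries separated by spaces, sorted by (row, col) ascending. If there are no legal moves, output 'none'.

Answer: (2,2) (2,4) (6,2) (6,4)

Derivation:
(2,1): no bracket -> illegal
(2,2): flips 2 -> legal
(2,3): no bracket -> illegal
(2,4): flips 2 -> legal
(2,5): no bracket -> illegal
(3,1): no bracket -> illegal
(3,5): no bracket -> illegal
(4,1): no bracket -> illegal
(4,5): no bracket -> illegal
(5,2): no bracket -> illegal
(5,4): no bracket -> illegal
(6,2): flips 1 -> legal
(6,3): no bracket -> illegal
(6,4): flips 1 -> legal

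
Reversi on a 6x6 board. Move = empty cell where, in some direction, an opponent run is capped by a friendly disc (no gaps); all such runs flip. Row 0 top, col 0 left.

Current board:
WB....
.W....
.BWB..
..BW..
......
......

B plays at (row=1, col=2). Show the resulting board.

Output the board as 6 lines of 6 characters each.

Answer: WB....
.WB...
.BBB..
..BW..
......
......

Derivation:
Place B at (1,2); scan 8 dirs for brackets.
Dir NW: first cell 'B' (not opp) -> no flip
Dir N: first cell '.' (not opp) -> no flip
Dir NE: first cell '.' (not opp) -> no flip
Dir W: opp run (1,1), next='.' -> no flip
Dir E: first cell '.' (not opp) -> no flip
Dir SW: first cell 'B' (not opp) -> no flip
Dir S: opp run (2,2) capped by B -> flip
Dir SE: first cell 'B' (not opp) -> no flip
All flips: (2,2)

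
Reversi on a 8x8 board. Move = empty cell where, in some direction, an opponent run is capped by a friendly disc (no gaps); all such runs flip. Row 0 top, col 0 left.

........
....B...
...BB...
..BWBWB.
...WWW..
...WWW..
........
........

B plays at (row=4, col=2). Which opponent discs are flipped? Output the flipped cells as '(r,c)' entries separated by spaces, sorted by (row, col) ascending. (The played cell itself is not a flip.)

Dir NW: first cell '.' (not opp) -> no flip
Dir N: first cell 'B' (not opp) -> no flip
Dir NE: opp run (3,3) capped by B -> flip
Dir W: first cell '.' (not opp) -> no flip
Dir E: opp run (4,3) (4,4) (4,5), next='.' -> no flip
Dir SW: first cell '.' (not opp) -> no flip
Dir S: first cell '.' (not opp) -> no flip
Dir SE: opp run (5,3), next='.' -> no flip

Answer: (3,3)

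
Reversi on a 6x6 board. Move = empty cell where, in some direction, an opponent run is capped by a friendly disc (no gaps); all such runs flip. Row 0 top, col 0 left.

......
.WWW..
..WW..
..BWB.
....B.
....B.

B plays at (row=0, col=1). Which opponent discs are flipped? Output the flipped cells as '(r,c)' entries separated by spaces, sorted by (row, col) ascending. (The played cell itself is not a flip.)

Dir NW: edge -> no flip
Dir N: edge -> no flip
Dir NE: edge -> no flip
Dir W: first cell '.' (not opp) -> no flip
Dir E: first cell '.' (not opp) -> no flip
Dir SW: first cell '.' (not opp) -> no flip
Dir S: opp run (1,1), next='.' -> no flip
Dir SE: opp run (1,2) (2,3) capped by B -> flip

Answer: (1,2) (2,3)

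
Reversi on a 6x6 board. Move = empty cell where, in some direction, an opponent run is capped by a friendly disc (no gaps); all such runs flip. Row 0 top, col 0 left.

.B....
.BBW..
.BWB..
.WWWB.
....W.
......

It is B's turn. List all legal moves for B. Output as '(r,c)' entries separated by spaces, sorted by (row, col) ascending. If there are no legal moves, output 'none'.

Answer: (0,3) (1,4) (3,0) (4,1) (4,2) (4,3) (5,4) (5,5)

Derivation:
(0,2): no bracket -> illegal
(0,3): flips 1 -> legal
(0,4): no bracket -> illegal
(1,4): flips 1 -> legal
(2,0): no bracket -> illegal
(2,4): no bracket -> illegal
(3,0): flips 3 -> legal
(3,5): no bracket -> illegal
(4,0): no bracket -> illegal
(4,1): flips 2 -> legal
(4,2): flips 2 -> legal
(4,3): flips 2 -> legal
(4,5): no bracket -> illegal
(5,3): no bracket -> illegal
(5,4): flips 1 -> legal
(5,5): flips 3 -> legal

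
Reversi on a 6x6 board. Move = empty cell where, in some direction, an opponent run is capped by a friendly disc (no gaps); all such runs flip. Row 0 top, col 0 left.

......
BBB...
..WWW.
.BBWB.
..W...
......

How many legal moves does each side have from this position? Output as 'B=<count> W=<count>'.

-- B to move --
(1,3): flips 1 -> legal
(1,4): flips 2 -> legal
(1,5): no bracket -> illegal
(2,1): no bracket -> illegal
(2,5): no bracket -> illegal
(3,5): no bracket -> illegal
(4,1): no bracket -> illegal
(4,3): no bracket -> illegal
(4,4): flips 2 -> legal
(5,1): no bracket -> illegal
(5,2): flips 1 -> legal
(5,3): flips 1 -> legal
B mobility = 5
-- W to move --
(0,0): flips 1 -> legal
(0,1): flips 1 -> legal
(0,2): flips 1 -> legal
(0,3): no bracket -> illegal
(1,3): no bracket -> illegal
(2,0): flips 1 -> legal
(2,1): no bracket -> illegal
(2,5): no bracket -> illegal
(3,0): flips 2 -> legal
(3,5): flips 1 -> legal
(4,0): flips 1 -> legal
(4,1): flips 1 -> legal
(4,3): no bracket -> illegal
(4,4): flips 1 -> legal
(4,5): flips 1 -> legal
W mobility = 10

Answer: B=5 W=10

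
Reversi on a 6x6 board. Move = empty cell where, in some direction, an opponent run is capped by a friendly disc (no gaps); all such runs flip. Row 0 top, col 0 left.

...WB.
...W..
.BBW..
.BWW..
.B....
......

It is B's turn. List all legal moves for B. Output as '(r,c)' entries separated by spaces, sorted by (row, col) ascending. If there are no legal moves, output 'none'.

Answer: (0,2) (1,4) (2,4) (3,4) (4,2) (4,3) (4,4)

Derivation:
(0,2): flips 1 -> legal
(1,2): no bracket -> illegal
(1,4): flips 2 -> legal
(2,4): flips 1 -> legal
(3,4): flips 2 -> legal
(4,2): flips 1 -> legal
(4,3): flips 1 -> legal
(4,4): flips 1 -> legal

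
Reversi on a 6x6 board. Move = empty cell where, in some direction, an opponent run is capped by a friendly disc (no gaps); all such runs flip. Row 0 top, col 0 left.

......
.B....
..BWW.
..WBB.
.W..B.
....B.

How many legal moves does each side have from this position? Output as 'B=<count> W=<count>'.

Answer: B=7 W=6

Derivation:
-- B to move --
(1,2): flips 1 -> legal
(1,3): flips 1 -> legal
(1,4): flips 1 -> legal
(1,5): flips 1 -> legal
(2,1): no bracket -> illegal
(2,5): flips 2 -> legal
(3,0): no bracket -> illegal
(3,1): flips 1 -> legal
(3,5): no bracket -> illegal
(4,0): no bracket -> illegal
(4,2): flips 1 -> legal
(4,3): no bracket -> illegal
(5,0): no bracket -> illegal
(5,1): no bracket -> illegal
(5,2): no bracket -> illegal
B mobility = 7
-- W to move --
(0,0): no bracket -> illegal
(0,1): no bracket -> illegal
(0,2): no bracket -> illegal
(1,0): no bracket -> illegal
(1,2): flips 1 -> legal
(1,3): no bracket -> illegal
(2,0): no bracket -> illegal
(2,1): flips 1 -> legal
(2,5): no bracket -> illegal
(3,1): no bracket -> illegal
(3,5): flips 2 -> legal
(4,2): flips 1 -> legal
(4,3): flips 1 -> legal
(4,5): flips 1 -> legal
(5,3): no bracket -> illegal
(5,5): no bracket -> illegal
W mobility = 6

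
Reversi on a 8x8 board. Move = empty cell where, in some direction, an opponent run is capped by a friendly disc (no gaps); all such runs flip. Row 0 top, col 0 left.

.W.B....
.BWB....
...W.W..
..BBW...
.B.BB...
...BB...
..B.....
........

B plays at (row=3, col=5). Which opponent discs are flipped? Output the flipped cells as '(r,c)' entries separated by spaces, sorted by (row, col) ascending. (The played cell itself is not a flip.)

Dir NW: first cell '.' (not opp) -> no flip
Dir N: opp run (2,5), next='.' -> no flip
Dir NE: first cell '.' (not opp) -> no flip
Dir W: opp run (3,4) capped by B -> flip
Dir E: first cell '.' (not opp) -> no flip
Dir SW: first cell 'B' (not opp) -> no flip
Dir S: first cell '.' (not opp) -> no flip
Dir SE: first cell '.' (not opp) -> no flip

Answer: (3,4)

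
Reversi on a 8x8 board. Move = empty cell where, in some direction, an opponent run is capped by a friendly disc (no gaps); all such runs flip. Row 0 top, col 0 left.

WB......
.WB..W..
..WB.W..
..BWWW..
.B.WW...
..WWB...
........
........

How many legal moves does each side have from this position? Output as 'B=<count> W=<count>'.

Answer: B=7 W=10

Derivation:
-- B to move --
(0,2): no bracket -> illegal
(0,4): no bracket -> illegal
(0,5): no bracket -> illegal
(0,6): no bracket -> illegal
(1,0): flips 1 -> legal
(1,3): no bracket -> illegal
(1,4): no bracket -> illegal
(1,6): no bracket -> illegal
(2,0): no bracket -> illegal
(2,1): flips 2 -> legal
(2,4): flips 2 -> legal
(2,6): no bracket -> illegal
(3,1): no bracket -> illegal
(3,6): flips 3 -> legal
(4,2): no bracket -> illegal
(4,5): flips 1 -> legal
(4,6): no bracket -> illegal
(5,1): flips 2 -> legal
(5,5): no bracket -> illegal
(6,1): no bracket -> illegal
(6,2): no bracket -> illegal
(6,3): flips 4 -> legal
(6,4): no bracket -> illegal
B mobility = 7
-- W to move --
(0,2): flips 2 -> legal
(0,3): no bracket -> illegal
(1,0): no bracket -> illegal
(1,3): flips 2 -> legal
(1,4): no bracket -> illegal
(2,1): flips 1 -> legal
(2,4): flips 1 -> legal
(3,0): flips 1 -> legal
(3,1): flips 1 -> legal
(4,0): no bracket -> illegal
(4,2): flips 1 -> legal
(4,5): no bracket -> illegal
(5,0): no bracket -> illegal
(5,1): no bracket -> illegal
(5,5): flips 1 -> legal
(6,3): no bracket -> illegal
(6,4): flips 1 -> legal
(6,5): flips 1 -> legal
W mobility = 10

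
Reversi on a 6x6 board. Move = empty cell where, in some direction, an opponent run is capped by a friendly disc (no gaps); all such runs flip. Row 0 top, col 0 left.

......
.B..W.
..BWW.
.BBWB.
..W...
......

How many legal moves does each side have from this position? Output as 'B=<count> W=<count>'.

-- B to move --
(0,3): no bracket -> illegal
(0,4): flips 2 -> legal
(0,5): flips 2 -> legal
(1,2): flips 1 -> legal
(1,3): no bracket -> illegal
(1,5): no bracket -> illegal
(2,5): flips 2 -> legal
(3,5): no bracket -> illegal
(4,1): no bracket -> illegal
(4,3): no bracket -> illegal
(4,4): flips 1 -> legal
(5,1): no bracket -> illegal
(5,2): flips 1 -> legal
(5,3): flips 1 -> legal
B mobility = 7
-- W to move --
(0,0): flips 2 -> legal
(0,1): no bracket -> illegal
(0,2): no bracket -> illegal
(1,0): no bracket -> illegal
(1,2): flips 2 -> legal
(1,3): no bracket -> illegal
(2,0): flips 1 -> legal
(2,1): flips 1 -> legal
(2,5): no bracket -> illegal
(3,0): flips 2 -> legal
(3,5): flips 1 -> legal
(4,0): no bracket -> illegal
(4,1): flips 1 -> legal
(4,3): no bracket -> illegal
(4,4): flips 1 -> legal
(4,5): flips 1 -> legal
W mobility = 9

Answer: B=7 W=9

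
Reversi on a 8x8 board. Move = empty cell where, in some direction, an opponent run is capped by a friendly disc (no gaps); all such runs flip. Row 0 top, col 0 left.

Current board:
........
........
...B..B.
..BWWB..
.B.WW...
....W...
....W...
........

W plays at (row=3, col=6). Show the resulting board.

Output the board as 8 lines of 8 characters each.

Place W at (3,6); scan 8 dirs for brackets.
Dir NW: first cell '.' (not opp) -> no flip
Dir N: opp run (2,6), next='.' -> no flip
Dir NE: first cell '.' (not opp) -> no flip
Dir W: opp run (3,5) capped by W -> flip
Dir E: first cell '.' (not opp) -> no flip
Dir SW: first cell '.' (not opp) -> no flip
Dir S: first cell '.' (not opp) -> no flip
Dir SE: first cell '.' (not opp) -> no flip
All flips: (3,5)

Answer: ........
........
...B..B.
..BWWWW.
.B.WW...
....W...
....W...
........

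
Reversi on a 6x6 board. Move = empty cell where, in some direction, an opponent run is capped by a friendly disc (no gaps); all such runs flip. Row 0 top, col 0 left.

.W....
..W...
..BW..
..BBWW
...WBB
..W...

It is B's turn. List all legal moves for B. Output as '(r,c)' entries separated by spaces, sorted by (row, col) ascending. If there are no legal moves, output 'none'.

(0,0): no bracket -> illegal
(0,2): flips 1 -> legal
(0,3): no bracket -> illegal
(1,0): no bracket -> illegal
(1,1): no bracket -> illegal
(1,3): flips 1 -> legal
(1,4): flips 1 -> legal
(2,1): no bracket -> illegal
(2,4): flips 2 -> legal
(2,5): flips 1 -> legal
(4,1): no bracket -> illegal
(4,2): flips 1 -> legal
(5,1): no bracket -> illegal
(5,3): flips 1 -> legal
(5,4): flips 1 -> legal

Answer: (0,2) (1,3) (1,4) (2,4) (2,5) (4,2) (5,3) (5,4)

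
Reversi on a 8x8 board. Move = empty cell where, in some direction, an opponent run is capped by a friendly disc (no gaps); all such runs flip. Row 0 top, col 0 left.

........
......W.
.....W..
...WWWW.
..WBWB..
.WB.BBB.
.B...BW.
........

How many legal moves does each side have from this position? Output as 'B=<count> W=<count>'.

Answer: B=12 W=9

Derivation:
-- B to move --
(0,5): no bracket -> illegal
(0,6): no bracket -> illegal
(0,7): flips 3 -> legal
(1,4): no bracket -> illegal
(1,5): flips 2 -> legal
(1,7): no bracket -> illegal
(2,2): flips 2 -> legal
(2,3): flips 2 -> legal
(2,4): flips 2 -> legal
(2,6): no bracket -> illegal
(2,7): flips 1 -> legal
(3,1): no bracket -> illegal
(3,2): flips 1 -> legal
(3,7): no bracket -> illegal
(4,0): no bracket -> illegal
(4,1): flips 2 -> legal
(4,6): no bracket -> illegal
(4,7): no bracket -> illegal
(5,0): flips 1 -> legal
(5,3): no bracket -> illegal
(5,7): no bracket -> illegal
(6,0): no bracket -> illegal
(6,2): no bracket -> illegal
(6,7): flips 1 -> legal
(7,5): no bracket -> illegal
(7,6): flips 1 -> legal
(7,7): flips 1 -> legal
B mobility = 12
-- W to move --
(3,2): no bracket -> illegal
(4,1): no bracket -> illegal
(4,6): flips 2 -> legal
(4,7): no bracket -> illegal
(5,0): no bracket -> illegal
(5,3): flips 2 -> legal
(5,7): no bracket -> illegal
(6,0): no bracket -> illegal
(6,2): flips 1 -> legal
(6,3): flips 2 -> legal
(6,4): flips 2 -> legal
(6,7): flips 2 -> legal
(7,0): flips 3 -> legal
(7,1): flips 1 -> legal
(7,2): no bracket -> illegal
(7,4): no bracket -> illegal
(7,5): flips 3 -> legal
(7,6): no bracket -> illegal
W mobility = 9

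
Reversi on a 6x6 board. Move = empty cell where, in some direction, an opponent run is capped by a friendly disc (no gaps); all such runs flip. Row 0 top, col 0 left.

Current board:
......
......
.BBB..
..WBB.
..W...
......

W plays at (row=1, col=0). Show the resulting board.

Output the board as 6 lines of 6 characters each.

Answer: ......
W.....
.WBB..
..WBB.
..W...
......

Derivation:
Place W at (1,0); scan 8 dirs for brackets.
Dir NW: edge -> no flip
Dir N: first cell '.' (not opp) -> no flip
Dir NE: first cell '.' (not opp) -> no flip
Dir W: edge -> no flip
Dir E: first cell '.' (not opp) -> no flip
Dir SW: edge -> no flip
Dir S: first cell '.' (not opp) -> no flip
Dir SE: opp run (2,1) capped by W -> flip
All flips: (2,1)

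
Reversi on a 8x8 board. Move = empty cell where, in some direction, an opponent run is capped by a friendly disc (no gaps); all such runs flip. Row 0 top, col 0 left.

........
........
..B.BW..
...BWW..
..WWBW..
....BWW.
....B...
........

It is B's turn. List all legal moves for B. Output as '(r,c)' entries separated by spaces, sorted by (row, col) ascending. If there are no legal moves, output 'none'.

(1,4): no bracket -> illegal
(1,5): no bracket -> illegal
(1,6): no bracket -> illegal
(2,3): no bracket -> illegal
(2,6): flips 2 -> legal
(3,1): no bracket -> illegal
(3,2): flips 1 -> legal
(3,6): flips 3 -> legal
(4,1): flips 2 -> legal
(4,6): flips 3 -> legal
(4,7): no bracket -> illegal
(5,1): flips 1 -> legal
(5,2): no bracket -> illegal
(5,3): flips 1 -> legal
(5,7): flips 2 -> legal
(6,5): no bracket -> illegal
(6,6): flips 1 -> legal
(6,7): no bracket -> illegal

Answer: (2,6) (3,2) (3,6) (4,1) (4,6) (5,1) (5,3) (5,7) (6,6)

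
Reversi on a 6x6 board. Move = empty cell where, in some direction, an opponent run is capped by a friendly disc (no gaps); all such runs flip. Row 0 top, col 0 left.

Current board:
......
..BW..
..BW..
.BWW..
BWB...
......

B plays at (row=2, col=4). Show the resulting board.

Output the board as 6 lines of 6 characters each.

Answer: ......
..BW..
..BBB.
.BWB..
BWB...
......

Derivation:
Place B at (2,4); scan 8 dirs for brackets.
Dir NW: opp run (1,3), next='.' -> no flip
Dir N: first cell '.' (not opp) -> no flip
Dir NE: first cell '.' (not opp) -> no flip
Dir W: opp run (2,3) capped by B -> flip
Dir E: first cell '.' (not opp) -> no flip
Dir SW: opp run (3,3) capped by B -> flip
Dir S: first cell '.' (not opp) -> no flip
Dir SE: first cell '.' (not opp) -> no flip
All flips: (2,3) (3,3)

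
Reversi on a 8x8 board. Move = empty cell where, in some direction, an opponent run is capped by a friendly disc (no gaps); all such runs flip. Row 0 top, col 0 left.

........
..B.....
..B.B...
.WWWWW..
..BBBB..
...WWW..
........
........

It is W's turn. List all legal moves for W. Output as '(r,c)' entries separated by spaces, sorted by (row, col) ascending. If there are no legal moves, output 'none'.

Answer: (0,2) (1,1) (1,3) (1,4) (1,5) (3,6) (5,1) (5,2) (5,6)

Derivation:
(0,1): no bracket -> illegal
(0,2): flips 2 -> legal
(0,3): no bracket -> illegal
(1,1): flips 1 -> legal
(1,3): flips 2 -> legal
(1,4): flips 1 -> legal
(1,5): flips 1 -> legal
(2,1): no bracket -> illegal
(2,3): no bracket -> illegal
(2,5): no bracket -> illegal
(3,6): flips 1 -> legal
(4,1): no bracket -> illegal
(4,6): no bracket -> illegal
(5,1): flips 1 -> legal
(5,2): flips 2 -> legal
(5,6): flips 1 -> legal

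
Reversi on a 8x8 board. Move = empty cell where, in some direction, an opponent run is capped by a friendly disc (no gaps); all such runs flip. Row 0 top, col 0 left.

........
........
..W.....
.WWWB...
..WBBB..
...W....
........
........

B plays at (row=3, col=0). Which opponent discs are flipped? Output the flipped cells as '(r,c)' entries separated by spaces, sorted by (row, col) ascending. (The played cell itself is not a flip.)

Answer: (3,1) (3,2) (3,3)

Derivation:
Dir NW: edge -> no flip
Dir N: first cell '.' (not opp) -> no flip
Dir NE: first cell '.' (not opp) -> no flip
Dir W: edge -> no flip
Dir E: opp run (3,1) (3,2) (3,3) capped by B -> flip
Dir SW: edge -> no flip
Dir S: first cell '.' (not opp) -> no flip
Dir SE: first cell '.' (not opp) -> no flip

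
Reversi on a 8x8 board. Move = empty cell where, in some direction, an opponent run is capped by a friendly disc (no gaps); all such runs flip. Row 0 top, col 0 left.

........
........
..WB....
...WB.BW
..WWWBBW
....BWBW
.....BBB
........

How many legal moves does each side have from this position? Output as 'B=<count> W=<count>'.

-- B to move --
(1,1): flips 4 -> legal
(1,2): no bracket -> illegal
(1,3): no bracket -> illegal
(2,1): flips 1 -> legal
(2,4): no bracket -> illegal
(2,6): no bracket -> illegal
(2,7): flips 3 -> legal
(3,1): no bracket -> illegal
(3,2): flips 2 -> legal
(3,5): no bracket -> illegal
(4,1): flips 3 -> legal
(5,1): no bracket -> illegal
(5,2): flips 1 -> legal
(5,3): flips 2 -> legal
(6,4): flips 1 -> legal
B mobility = 8
-- W to move --
(1,2): no bracket -> illegal
(1,3): flips 1 -> legal
(1,4): no bracket -> illegal
(2,4): flips 2 -> legal
(2,5): flips 2 -> legal
(2,6): no bracket -> illegal
(2,7): no bracket -> illegal
(3,2): no bracket -> illegal
(3,5): flips 4 -> legal
(5,3): flips 1 -> legal
(6,3): no bracket -> illegal
(6,4): flips 1 -> legal
(7,4): flips 2 -> legal
(7,5): flips 2 -> legal
(7,6): flips 2 -> legal
(7,7): flips 2 -> legal
W mobility = 10

Answer: B=8 W=10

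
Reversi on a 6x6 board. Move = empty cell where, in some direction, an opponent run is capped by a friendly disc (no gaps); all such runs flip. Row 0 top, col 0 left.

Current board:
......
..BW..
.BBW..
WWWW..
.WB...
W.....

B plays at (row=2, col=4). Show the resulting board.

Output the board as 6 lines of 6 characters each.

Place B at (2,4); scan 8 dirs for brackets.
Dir NW: opp run (1,3), next='.' -> no flip
Dir N: first cell '.' (not opp) -> no flip
Dir NE: first cell '.' (not opp) -> no flip
Dir W: opp run (2,3) capped by B -> flip
Dir E: first cell '.' (not opp) -> no flip
Dir SW: opp run (3,3) capped by B -> flip
Dir S: first cell '.' (not opp) -> no flip
Dir SE: first cell '.' (not opp) -> no flip
All flips: (2,3) (3,3)

Answer: ......
..BW..
.BBBB.
WWWB..
.WB...
W.....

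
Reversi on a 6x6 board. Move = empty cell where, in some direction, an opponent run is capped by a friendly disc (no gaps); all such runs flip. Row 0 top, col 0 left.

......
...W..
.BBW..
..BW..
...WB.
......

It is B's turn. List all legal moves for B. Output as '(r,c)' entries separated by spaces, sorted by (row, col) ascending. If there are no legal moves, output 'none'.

(0,2): no bracket -> illegal
(0,3): no bracket -> illegal
(0,4): flips 1 -> legal
(1,2): no bracket -> illegal
(1,4): flips 1 -> legal
(2,4): flips 1 -> legal
(3,4): flips 1 -> legal
(4,2): flips 1 -> legal
(5,2): no bracket -> illegal
(5,3): no bracket -> illegal
(5,4): flips 1 -> legal

Answer: (0,4) (1,4) (2,4) (3,4) (4,2) (5,4)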